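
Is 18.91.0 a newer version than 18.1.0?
Yes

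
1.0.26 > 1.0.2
True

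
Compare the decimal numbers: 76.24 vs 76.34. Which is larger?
76.34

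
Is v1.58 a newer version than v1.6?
Yes. Version numbers are compared segment by segment as integers, not as decimals: minor version 58 > 6, so v1.58 > v1.6 (even though the decimal 1.58 < 1.6).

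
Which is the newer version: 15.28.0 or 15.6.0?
15.28.0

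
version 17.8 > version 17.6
True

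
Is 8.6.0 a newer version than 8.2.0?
Yes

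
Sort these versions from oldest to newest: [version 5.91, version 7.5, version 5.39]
[version 5.39, version 5.91, version 7.5]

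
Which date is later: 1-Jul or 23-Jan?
1-Jul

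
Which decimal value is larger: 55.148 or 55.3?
55.3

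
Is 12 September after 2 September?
Yes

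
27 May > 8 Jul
False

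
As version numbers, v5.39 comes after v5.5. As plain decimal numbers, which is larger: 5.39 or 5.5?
5.5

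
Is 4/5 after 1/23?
Yes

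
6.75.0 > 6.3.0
True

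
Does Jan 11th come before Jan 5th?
No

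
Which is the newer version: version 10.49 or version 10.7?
version 10.49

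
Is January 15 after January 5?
Yes. Day 15 comes after day 5 in January — this is a date comparison, not a decimal one (the decimal 1.15 would be smaller than 1.5).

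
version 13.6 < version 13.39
True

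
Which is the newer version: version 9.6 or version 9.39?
version 9.39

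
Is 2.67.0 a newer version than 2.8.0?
Yes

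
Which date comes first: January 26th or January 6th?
January 6th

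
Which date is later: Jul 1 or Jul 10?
Jul 10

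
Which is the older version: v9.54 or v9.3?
v9.3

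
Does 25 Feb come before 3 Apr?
Yes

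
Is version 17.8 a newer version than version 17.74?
No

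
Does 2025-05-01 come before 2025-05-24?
Yes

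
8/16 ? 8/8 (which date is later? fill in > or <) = >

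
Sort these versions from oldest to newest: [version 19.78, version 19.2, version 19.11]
[version 19.2, version 19.11, version 19.78]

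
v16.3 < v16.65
True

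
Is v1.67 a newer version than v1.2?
Yes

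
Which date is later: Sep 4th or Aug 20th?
Sep 4th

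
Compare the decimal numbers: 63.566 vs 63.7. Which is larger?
63.7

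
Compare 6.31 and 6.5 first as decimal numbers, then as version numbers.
As decimals: 6.31 < 6.5. As versions: v6.31 > v6.5 (minor version 31 > 5).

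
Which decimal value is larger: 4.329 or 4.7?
4.7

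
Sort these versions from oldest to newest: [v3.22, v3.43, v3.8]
[v3.8, v3.22, v3.43]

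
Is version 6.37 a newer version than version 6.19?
Yes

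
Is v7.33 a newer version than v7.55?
No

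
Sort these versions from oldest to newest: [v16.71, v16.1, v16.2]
[v16.1, v16.2, v16.71]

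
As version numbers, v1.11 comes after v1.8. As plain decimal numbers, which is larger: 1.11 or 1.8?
1.8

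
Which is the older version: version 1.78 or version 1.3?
version 1.3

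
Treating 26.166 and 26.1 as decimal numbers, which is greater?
26.166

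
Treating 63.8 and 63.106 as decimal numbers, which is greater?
63.8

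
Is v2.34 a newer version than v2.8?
Yes. Version numbers are compared segment by segment as integers, not as decimals: minor version 34 > 8, so v2.34 > v2.8 (even though the decimal 2.34 < 2.8).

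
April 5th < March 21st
False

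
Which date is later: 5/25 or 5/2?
5/25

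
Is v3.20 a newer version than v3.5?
Yes. Version numbers are compared segment by segment as integers, not as decimals: minor version 20 > 5, so v3.20 > v3.5 (even though the decimal 3.20 < 3.5).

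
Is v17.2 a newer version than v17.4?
No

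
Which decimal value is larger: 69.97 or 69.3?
69.97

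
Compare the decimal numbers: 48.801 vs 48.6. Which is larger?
48.801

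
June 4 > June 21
False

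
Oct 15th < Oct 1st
False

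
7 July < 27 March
False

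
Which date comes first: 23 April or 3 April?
3 April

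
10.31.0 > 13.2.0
False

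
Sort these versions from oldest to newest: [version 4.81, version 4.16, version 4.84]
[version 4.16, version 4.81, version 4.84]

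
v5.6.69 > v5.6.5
True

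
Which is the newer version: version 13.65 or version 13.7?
version 13.65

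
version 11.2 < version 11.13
True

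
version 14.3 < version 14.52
True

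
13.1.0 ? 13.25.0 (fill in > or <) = <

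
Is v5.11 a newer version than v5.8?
Yes. Version numbers are compared segment by segment as integers, not as decimals: minor version 11 > 8, so v5.11 > v5.8 (even though the decimal 5.11 < 5.8).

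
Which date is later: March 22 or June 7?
June 7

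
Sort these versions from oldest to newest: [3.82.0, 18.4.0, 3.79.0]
[3.79.0, 3.82.0, 18.4.0]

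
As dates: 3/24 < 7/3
True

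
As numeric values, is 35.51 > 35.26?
True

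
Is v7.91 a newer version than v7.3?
Yes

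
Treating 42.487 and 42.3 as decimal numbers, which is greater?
42.487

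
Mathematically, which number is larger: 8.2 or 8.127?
8.2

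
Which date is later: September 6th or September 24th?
September 24th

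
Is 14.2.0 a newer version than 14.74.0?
No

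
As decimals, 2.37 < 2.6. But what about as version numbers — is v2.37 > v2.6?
True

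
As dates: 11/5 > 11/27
False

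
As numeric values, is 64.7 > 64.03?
True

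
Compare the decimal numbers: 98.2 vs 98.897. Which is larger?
98.897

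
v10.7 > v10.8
False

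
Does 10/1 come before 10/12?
Yes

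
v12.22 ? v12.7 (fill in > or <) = >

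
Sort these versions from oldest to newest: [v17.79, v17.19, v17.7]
[v17.7, v17.19, v17.79]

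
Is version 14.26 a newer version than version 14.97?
No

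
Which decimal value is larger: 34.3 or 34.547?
34.547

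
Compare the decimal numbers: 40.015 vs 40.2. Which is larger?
40.2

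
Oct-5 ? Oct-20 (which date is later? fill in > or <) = <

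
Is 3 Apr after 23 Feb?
Yes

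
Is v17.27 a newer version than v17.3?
Yes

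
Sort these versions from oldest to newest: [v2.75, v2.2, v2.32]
[v2.2, v2.32, v2.75]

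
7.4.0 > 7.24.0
False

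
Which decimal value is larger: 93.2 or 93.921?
93.921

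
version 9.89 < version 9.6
False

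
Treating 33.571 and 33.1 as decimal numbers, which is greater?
33.571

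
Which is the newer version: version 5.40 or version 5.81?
version 5.81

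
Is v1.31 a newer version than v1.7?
Yes. Version numbers are compared segment by segment as integers, not as decimals: minor version 31 > 7, so v1.31 > v1.7 (even though the decimal 1.31 < 1.7).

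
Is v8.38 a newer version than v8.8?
Yes. Version numbers are compared segment by segment as integers, not as decimals: minor version 38 > 8, so v8.38 > v8.8 (even though the decimal 8.38 < 8.8).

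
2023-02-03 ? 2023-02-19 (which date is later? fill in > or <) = <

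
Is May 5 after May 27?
No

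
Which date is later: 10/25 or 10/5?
10/25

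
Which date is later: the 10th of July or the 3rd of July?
the 10th of July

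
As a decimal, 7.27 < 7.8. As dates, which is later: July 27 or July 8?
July 27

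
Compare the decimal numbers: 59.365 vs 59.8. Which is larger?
59.8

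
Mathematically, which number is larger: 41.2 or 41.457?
41.457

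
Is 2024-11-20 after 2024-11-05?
Yes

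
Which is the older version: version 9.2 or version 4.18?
version 4.18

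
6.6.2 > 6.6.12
False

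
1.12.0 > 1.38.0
False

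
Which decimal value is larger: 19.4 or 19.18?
19.4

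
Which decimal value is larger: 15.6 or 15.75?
15.75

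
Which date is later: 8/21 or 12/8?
12/8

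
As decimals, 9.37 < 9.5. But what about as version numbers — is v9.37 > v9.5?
True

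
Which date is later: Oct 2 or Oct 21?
Oct 21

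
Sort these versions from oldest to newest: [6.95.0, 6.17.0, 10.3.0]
[6.17.0, 6.95.0, 10.3.0]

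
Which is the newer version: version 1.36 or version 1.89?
version 1.89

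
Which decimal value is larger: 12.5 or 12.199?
12.5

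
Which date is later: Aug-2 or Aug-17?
Aug-17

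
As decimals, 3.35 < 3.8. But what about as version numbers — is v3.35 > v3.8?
True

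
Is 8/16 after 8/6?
Yes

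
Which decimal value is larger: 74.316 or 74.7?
74.7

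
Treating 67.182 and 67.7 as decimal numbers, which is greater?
67.7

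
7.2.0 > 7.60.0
False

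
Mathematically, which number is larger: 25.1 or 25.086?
25.1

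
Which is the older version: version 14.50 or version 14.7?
version 14.7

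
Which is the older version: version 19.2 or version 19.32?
version 19.2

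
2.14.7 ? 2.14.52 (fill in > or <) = <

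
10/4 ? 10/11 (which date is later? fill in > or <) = <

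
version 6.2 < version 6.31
True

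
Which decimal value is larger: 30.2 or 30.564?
30.564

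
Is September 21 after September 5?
Yes. Day 21 comes after day 5 in September — this is a date comparison, not a decimal one (the decimal 9.21 would be smaller than 9.5).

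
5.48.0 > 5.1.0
True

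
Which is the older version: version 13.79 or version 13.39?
version 13.39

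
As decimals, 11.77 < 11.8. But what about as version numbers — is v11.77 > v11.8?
True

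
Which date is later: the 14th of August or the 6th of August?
the 14th of August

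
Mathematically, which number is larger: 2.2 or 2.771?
2.771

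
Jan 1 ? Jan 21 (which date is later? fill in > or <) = <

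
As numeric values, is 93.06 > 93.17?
False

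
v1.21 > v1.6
True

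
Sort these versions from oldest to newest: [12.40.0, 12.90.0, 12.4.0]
[12.4.0, 12.40.0, 12.90.0]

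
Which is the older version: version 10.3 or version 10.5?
version 10.3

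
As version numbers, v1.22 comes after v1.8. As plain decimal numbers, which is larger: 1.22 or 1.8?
1.8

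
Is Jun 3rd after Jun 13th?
No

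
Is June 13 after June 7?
Yes. Day 13 comes after day 7 in June — this is a date comparison, not a decimal one (the decimal 6.13 would be smaller than 6.7).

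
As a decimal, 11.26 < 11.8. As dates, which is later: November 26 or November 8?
November 26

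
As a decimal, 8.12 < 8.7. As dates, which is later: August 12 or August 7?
August 12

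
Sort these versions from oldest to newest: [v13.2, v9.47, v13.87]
[v9.47, v13.2, v13.87]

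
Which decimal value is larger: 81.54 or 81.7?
81.7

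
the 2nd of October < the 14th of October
True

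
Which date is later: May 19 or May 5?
May 19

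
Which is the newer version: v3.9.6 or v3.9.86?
v3.9.86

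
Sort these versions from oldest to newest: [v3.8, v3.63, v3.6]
[v3.6, v3.8, v3.63]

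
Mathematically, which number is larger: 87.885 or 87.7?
87.885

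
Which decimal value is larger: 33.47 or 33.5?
33.5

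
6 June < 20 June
True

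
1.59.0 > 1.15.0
True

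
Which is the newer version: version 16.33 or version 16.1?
version 16.33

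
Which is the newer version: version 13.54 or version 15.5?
version 15.5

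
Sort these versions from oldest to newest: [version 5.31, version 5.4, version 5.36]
[version 5.4, version 5.31, version 5.36]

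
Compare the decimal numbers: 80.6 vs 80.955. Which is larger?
80.955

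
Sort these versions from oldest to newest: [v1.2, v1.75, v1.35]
[v1.2, v1.35, v1.75]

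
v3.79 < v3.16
False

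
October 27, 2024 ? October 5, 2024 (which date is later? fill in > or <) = >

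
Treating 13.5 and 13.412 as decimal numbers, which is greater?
13.5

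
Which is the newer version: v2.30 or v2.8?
v2.30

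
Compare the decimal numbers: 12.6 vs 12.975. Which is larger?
12.975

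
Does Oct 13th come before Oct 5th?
No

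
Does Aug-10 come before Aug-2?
No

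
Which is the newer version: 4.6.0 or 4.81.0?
4.81.0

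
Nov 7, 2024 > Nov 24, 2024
False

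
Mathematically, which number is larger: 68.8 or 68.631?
68.8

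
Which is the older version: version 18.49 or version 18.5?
version 18.5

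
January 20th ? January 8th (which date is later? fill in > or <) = >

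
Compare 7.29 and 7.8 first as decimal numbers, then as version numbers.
As decimals: 7.29 < 7.8. As versions: v7.29 > v7.8 (minor version 29 > 8).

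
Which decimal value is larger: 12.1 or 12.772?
12.772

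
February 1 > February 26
False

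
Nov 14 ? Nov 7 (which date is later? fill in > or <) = >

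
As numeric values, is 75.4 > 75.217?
True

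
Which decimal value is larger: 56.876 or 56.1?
56.876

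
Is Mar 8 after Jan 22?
Yes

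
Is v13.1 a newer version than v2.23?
Yes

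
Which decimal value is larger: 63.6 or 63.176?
63.6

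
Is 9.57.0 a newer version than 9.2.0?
Yes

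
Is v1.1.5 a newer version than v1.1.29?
No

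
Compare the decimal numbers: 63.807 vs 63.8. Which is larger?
63.807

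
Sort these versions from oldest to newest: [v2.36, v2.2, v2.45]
[v2.2, v2.36, v2.45]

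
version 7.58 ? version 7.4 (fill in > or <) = >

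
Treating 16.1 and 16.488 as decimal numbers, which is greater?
16.488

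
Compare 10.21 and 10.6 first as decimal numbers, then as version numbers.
As decimals: 10.21 < 10.6. As versions: v10.21 > v10.6 (minor version 21 > 6).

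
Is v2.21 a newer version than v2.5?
Yes. Version numbers are compared segment by segment as integers, not as decimals: minor version 21 > 5, so v2.21 > v2.5 (even though the decimal 2.21 < 2.5).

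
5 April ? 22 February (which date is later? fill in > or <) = >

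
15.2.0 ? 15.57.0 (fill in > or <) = <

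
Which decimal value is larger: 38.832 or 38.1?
38.832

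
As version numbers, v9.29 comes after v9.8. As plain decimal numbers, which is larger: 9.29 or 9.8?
9.8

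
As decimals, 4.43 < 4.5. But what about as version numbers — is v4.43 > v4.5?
True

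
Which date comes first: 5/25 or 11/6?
5/25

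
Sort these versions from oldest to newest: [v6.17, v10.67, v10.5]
[v6.17, v10.5, v10.67]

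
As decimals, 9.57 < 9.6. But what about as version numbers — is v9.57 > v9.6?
True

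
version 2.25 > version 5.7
False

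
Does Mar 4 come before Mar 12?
Yes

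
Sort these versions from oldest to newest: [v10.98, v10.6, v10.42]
[v10.6, v10.42, v10.98]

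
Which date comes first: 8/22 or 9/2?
8/22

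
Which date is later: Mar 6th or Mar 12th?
Mar 12th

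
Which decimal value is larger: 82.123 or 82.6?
82.6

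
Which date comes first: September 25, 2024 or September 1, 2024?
September 1, 2024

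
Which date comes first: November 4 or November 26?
November 4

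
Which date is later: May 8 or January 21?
May 8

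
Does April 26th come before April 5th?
No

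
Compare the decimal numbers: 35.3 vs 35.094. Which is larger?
35.3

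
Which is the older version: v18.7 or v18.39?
v18.7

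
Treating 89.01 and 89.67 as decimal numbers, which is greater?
89.67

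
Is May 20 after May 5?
Yes. Day 20 comes after day 5 in May — this is a date comparison, not a decimal one (the decimal 5.20 would be smaller than 5.5).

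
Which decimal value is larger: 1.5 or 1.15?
1.5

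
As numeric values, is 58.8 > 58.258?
True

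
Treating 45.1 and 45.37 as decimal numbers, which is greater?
45.37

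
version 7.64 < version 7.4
False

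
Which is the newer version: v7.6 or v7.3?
v7.6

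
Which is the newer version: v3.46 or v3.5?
v3.46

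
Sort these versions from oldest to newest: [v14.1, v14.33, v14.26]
[v14.1, v14.26, v14.33]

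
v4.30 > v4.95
False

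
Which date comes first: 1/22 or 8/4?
1/22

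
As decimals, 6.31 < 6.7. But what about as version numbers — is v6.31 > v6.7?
True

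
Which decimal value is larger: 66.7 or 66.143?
66.7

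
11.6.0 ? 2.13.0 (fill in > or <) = >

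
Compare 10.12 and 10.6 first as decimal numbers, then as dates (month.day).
As decimals: 10.12 < 10.6. As dates: 10/12 is later than 10/6 (day 12 > day 6).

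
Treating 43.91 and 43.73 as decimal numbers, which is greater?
43.91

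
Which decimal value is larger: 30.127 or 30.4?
30.4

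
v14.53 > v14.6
True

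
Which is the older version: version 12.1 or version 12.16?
version 12.1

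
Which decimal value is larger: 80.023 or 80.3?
80.3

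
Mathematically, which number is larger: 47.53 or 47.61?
47.61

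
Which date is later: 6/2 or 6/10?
6/10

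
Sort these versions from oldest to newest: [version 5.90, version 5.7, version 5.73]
[version 5.7, version 5.73, version 5.90]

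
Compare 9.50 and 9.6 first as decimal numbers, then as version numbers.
As decimals: 9.50 < 9.6. As versions: v9.50 > v9.6 (minor version 50 > 6).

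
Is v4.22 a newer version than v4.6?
Yes. Version numbers are compared segment by segment as integers, not as decimals: minor version 22 > 6, so v4.22 > v4.6 (even though the decimal 4.22 < 4.6).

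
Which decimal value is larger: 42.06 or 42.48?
42.48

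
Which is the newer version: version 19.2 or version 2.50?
version 19.2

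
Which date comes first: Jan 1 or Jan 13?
Jan 1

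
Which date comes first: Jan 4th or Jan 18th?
Jan 4th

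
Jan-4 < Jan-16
True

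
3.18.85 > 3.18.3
True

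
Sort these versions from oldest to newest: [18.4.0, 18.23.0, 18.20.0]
[18.4.0, 18.20.0, 18.23.0]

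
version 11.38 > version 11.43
False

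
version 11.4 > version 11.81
False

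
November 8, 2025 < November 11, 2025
True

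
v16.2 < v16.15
True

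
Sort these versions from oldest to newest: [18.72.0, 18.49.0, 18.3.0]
[18.3.0, 18.49.0, 18.72.0]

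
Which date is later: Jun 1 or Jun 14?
Jun 14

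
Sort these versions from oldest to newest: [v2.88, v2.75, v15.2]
[v2.75, v2.88, v15.2]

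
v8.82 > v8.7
True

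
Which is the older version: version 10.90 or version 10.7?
version 10.7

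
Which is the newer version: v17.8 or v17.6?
v17.8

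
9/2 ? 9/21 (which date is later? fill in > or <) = <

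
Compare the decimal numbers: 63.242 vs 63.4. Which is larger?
63.4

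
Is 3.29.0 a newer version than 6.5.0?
No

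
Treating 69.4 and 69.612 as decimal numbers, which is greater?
69.612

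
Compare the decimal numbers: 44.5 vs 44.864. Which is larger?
44.864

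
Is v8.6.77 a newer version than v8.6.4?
Yes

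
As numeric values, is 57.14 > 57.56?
False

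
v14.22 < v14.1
False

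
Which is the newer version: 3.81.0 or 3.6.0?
3.81.0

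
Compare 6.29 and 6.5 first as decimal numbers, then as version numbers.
As decimals: 6.29 < 6.5. As versions: v6.29 > v6.5 (minor version 29 > 5).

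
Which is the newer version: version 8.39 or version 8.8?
version 8.39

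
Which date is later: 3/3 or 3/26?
3/26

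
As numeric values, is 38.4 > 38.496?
False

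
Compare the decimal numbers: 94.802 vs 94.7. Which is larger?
94.802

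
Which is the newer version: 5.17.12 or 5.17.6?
5.17.12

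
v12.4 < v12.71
True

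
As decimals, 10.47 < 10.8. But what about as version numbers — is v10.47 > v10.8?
True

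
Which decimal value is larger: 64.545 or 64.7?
64.7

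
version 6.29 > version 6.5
True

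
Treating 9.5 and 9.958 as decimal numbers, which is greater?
9.958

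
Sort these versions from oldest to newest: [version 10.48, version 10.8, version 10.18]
[version 10.8, version 10.18, version 10.48]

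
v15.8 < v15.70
True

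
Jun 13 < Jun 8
False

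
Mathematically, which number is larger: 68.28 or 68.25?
68.28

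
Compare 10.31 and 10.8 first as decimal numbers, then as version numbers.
As decimals: 10.31 < 10.8. As versions: v10.31 > v10.8 (minor version 31 > 8).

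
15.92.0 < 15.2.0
False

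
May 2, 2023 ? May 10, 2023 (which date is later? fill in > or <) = <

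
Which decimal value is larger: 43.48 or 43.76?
43.76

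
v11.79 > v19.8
False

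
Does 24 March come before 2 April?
Yes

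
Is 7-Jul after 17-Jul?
No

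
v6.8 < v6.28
True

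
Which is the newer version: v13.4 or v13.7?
v13.7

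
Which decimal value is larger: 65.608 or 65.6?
65.608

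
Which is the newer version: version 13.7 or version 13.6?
version 13.7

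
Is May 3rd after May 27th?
No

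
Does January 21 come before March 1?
Yes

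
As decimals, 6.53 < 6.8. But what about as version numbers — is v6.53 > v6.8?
True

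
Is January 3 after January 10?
No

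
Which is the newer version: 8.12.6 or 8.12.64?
8.12.64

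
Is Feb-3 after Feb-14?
No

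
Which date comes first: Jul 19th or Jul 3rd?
Jul 3rd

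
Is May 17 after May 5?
Yes. Day 17 comes after day 5 in May — this is a date comparison, not a decimal one (the decimal 5.17 would be smaller than 5.5).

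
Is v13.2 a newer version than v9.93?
Yes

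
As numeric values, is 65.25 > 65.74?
False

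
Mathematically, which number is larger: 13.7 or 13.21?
13.7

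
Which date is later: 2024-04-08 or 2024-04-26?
2024-04-26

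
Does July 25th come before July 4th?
No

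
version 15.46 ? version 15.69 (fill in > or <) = <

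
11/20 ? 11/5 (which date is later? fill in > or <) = >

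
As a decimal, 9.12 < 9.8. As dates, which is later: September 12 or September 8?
September 12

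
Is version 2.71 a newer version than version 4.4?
No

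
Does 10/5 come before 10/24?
Yes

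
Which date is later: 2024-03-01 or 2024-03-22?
2024-03-22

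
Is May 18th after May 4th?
Yes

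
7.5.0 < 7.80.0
True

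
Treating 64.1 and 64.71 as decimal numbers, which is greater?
64.71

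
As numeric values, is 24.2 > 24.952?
False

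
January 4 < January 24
True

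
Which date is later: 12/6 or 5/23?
12/6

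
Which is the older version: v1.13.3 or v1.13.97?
v1.13.3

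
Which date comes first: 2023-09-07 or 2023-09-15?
2023-09-07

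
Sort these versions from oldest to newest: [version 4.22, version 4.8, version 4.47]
[version 4.8, version 4.22, version 4.47]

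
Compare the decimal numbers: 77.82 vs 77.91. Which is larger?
77.91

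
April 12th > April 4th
True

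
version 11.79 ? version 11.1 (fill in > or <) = >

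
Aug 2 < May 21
False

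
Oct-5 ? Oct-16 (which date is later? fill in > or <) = <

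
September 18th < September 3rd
False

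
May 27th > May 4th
True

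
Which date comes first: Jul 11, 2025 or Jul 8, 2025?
Jul 8, 2025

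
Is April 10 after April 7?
Yes. Day 10 comes after day 7 in April — this is a date comparison, not a decimal one (the decimal 4.10 would be smaller than 4.7).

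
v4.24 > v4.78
False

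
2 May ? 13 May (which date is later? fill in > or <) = <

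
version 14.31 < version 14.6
False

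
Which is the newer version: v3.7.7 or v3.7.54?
v3.7.54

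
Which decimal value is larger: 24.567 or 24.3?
24.567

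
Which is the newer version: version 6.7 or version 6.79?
version 6.79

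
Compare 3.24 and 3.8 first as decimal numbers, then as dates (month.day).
As decimals: 3.24 < 3.8. As dates: 3/24 is later than 3/8 (day 24 > day 8).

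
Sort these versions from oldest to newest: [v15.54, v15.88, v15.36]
[v15.36, v15.54, v15.88]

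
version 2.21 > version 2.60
False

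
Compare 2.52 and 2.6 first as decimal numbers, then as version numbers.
As decimals: 2.52 < 2.6. As versions: v2.52 > v2.6 (minor version 52 > 6).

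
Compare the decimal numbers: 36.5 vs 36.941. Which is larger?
36.941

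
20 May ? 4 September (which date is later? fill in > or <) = <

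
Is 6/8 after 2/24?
Yes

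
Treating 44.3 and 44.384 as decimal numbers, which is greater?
44.384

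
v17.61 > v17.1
True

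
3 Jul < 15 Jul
True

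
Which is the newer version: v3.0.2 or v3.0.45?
v3.0.45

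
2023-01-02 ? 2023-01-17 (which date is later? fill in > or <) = <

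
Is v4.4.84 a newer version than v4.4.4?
Yes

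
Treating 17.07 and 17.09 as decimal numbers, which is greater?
17.09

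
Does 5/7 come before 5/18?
Yes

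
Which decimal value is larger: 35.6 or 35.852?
35.852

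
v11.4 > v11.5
False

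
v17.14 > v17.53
False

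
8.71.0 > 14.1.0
False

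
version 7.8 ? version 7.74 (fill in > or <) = <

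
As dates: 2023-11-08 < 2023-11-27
True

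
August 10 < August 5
False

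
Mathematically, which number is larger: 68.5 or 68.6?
68.6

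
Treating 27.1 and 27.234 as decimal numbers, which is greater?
27.234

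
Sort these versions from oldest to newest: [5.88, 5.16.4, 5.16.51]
[5.16.4, 5.16.51, 5.88]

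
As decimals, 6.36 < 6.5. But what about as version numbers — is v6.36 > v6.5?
True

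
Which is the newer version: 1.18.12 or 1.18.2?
1.18.12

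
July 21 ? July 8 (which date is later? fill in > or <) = >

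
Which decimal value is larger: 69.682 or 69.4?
69.682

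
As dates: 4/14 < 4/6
False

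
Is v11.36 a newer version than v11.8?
Yes. Version numbers are compared segment by segment as integers, not as decimals: minor version 36 > 8, so v11.36 > v11.8 (even though the decimal 11.36 < 11.8).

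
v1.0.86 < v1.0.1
False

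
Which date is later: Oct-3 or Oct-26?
Oct-26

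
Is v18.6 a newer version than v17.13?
Yes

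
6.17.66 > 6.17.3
True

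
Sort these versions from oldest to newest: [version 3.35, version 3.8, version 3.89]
[version 3.8, version 3.35, version 3.89]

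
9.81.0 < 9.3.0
False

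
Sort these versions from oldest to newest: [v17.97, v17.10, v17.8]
[v17.8, v17.10, v17.97]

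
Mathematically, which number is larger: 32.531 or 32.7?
32.7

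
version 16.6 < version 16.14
True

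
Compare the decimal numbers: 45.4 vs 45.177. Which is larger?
45.4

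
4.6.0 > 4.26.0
False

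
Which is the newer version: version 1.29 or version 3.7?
version 3.7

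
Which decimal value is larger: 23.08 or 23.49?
23.49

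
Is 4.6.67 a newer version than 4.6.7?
Yes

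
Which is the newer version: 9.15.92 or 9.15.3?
9.15.92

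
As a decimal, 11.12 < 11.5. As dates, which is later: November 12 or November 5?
November 12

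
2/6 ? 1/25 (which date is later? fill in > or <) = >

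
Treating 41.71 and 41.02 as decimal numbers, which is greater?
41.71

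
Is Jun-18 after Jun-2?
Yes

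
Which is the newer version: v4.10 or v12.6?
v12.6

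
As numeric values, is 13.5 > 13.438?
True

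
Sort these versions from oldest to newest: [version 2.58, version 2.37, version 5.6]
[version 2.37, version 2.58, version 5.6]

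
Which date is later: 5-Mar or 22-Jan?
5-Mar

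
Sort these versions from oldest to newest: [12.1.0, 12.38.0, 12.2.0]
[12.1.0, 12.2.0, 12.38.0]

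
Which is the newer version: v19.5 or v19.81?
v19.81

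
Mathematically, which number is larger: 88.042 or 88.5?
88.5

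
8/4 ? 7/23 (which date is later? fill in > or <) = >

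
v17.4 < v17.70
True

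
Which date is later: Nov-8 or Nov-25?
Nov-25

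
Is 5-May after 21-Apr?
Yes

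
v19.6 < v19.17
True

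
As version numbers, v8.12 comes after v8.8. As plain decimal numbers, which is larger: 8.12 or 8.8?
8.8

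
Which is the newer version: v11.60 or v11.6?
v11.60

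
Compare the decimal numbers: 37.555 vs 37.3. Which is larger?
37.555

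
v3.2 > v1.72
True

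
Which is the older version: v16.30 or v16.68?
v16.30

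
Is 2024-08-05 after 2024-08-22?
No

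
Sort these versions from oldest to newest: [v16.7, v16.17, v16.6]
[v16.6, v16.7, v16.17]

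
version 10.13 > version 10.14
False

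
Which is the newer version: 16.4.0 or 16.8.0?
16.8.0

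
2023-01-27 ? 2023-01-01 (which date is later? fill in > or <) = >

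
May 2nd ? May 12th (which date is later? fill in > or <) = <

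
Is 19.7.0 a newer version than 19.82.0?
No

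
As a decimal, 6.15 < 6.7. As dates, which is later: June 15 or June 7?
June 15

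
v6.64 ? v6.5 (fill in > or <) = >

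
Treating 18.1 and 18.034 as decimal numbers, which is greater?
18.1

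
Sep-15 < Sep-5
False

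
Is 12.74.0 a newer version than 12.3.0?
Yes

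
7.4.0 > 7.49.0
False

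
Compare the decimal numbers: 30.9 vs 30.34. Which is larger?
30.9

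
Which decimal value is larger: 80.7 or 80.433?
80.7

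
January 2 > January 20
False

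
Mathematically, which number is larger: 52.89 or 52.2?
52.89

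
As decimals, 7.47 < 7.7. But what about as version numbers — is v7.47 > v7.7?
True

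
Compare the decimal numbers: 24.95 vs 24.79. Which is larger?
24.95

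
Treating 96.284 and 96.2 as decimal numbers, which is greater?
96.284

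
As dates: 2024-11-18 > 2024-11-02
True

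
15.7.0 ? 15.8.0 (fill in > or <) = <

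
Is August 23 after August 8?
Yes. Day 23 comes after day 8 in August — this is a date comparison, not a decimal one (the decimal 8.23 would be smaller than 8.8).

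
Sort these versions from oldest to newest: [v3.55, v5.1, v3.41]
[v3.41, v3.55, v5.1]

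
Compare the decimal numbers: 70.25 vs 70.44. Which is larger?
70.44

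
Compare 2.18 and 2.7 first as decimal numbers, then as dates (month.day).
As decimals: 2.18 < 2.7. As dates: 2/18 is later than 2/7 (day 18 > day 7).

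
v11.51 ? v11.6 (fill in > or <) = >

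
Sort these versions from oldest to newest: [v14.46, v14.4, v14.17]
[v14.4, v14.17, v14.46]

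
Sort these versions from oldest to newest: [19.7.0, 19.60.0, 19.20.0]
[19.7.0, 19.20.0, 19.60.0]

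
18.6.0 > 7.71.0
True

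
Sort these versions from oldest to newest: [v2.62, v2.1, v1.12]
[v1.12, v2.1, v2.62]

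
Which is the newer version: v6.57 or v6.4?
v6.57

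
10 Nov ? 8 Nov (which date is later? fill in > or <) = >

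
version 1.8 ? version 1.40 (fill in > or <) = <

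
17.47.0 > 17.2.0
True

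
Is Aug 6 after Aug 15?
No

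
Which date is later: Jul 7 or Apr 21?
Jul 7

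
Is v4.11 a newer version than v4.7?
Yes. Version numbers are compared segment by segment as integers, not as decimals: minor version 11 > 7, so v4.11 > v4.7 (even though the decimal 4.11 < 4.7).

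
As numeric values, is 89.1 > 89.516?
False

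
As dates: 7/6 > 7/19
False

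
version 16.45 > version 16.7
True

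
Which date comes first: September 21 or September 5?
September 5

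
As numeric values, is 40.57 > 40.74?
False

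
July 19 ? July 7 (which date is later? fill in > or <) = >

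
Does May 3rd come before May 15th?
Yes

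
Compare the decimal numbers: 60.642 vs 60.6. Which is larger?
60.642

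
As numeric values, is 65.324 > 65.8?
False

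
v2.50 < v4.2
True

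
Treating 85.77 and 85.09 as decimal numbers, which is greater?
85.77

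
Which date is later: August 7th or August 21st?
August 21st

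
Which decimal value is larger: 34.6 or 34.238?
34.6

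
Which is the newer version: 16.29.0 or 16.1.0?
16.29.0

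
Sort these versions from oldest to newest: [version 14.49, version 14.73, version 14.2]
[version 14.2, version 14.49, version 14.73]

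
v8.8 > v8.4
True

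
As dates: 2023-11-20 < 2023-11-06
False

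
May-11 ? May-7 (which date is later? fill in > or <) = >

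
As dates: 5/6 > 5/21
False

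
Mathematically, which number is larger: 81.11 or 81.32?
81.32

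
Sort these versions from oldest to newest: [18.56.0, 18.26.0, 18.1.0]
[18.1.0, 18.26.0, 18.56.0]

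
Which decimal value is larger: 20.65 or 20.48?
20.65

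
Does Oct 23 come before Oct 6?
No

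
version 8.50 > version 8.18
True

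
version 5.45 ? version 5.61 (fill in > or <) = <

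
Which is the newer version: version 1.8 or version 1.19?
version 1.19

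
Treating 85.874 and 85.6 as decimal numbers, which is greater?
85.874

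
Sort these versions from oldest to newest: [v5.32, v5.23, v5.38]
[v5.23, v5.32, v5.38]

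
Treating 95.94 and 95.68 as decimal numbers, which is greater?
95.94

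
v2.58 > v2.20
True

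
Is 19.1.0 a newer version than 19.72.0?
No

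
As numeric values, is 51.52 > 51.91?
False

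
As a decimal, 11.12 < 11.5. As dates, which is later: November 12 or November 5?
November 12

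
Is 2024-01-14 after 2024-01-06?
Yes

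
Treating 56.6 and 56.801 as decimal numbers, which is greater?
56.801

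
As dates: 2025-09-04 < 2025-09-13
True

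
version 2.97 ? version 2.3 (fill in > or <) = >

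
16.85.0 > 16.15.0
True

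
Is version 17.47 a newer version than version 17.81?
No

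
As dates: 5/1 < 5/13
True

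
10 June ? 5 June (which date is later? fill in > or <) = >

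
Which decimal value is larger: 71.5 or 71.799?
71.799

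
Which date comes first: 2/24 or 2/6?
2/6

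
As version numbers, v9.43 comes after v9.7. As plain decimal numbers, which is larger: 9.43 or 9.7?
9.7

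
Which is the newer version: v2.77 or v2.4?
v2.77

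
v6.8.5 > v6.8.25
False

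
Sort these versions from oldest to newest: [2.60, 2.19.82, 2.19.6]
[2.19.6, 2.19.82, 2.60]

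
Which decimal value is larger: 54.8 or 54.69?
54.8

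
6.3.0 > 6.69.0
False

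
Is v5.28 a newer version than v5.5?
Yes. Version numbers are compared segment by segment as integers, not as decimals: minor version 28 > 5, so v5.28 > v5.5 (even though the decimal 5.28 < 5.5).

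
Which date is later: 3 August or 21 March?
3 August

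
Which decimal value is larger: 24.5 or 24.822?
24.822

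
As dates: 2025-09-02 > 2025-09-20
False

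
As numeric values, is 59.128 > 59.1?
True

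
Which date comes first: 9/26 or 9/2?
9/2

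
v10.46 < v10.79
True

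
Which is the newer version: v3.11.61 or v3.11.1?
v3.11.61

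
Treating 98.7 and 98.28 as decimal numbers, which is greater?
98.7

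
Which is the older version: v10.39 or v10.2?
v10.2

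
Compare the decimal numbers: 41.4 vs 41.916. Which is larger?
41.916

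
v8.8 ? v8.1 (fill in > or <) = >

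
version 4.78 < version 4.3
False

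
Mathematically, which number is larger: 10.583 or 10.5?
10.583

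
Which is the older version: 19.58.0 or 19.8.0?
19.8.0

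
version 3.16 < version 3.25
True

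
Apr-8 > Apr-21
False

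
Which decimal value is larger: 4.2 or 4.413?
4.413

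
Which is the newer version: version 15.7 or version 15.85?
version 15.85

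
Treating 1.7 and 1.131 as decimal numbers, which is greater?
1.7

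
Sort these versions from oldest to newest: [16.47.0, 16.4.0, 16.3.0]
[16.3.0, 16.4.0, 16.47.0]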